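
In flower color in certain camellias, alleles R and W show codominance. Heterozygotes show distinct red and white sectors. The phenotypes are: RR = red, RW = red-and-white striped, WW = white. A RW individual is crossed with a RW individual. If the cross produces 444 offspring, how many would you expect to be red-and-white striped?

Punnett square for RW × RW:
Offspring genotypes: 1 RR, 2 RW, 1 WW
Phenotype counts: 1 red, 2 red-and-white striped, 1 white
red-and-white striped: 2 out of 4 → fraction 1/2
Expected count = 1/2 × 444 = 222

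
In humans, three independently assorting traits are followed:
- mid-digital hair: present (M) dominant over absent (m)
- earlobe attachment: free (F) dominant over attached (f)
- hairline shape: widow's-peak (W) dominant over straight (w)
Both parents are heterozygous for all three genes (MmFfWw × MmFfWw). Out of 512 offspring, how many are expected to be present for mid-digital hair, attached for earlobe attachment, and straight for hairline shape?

Trihybrid cross: MmFfWw × MmFfWw
Each trait segregates independently with a 3:1 phenotypic ratio, so each gene contributes 3/4 (dominant) or 1/4 (recessive).
Target: present (mid-digital hair), attached (earlobe attachment), straight (hairline shape)
Probability = product of independent per-trait probabilities
= 3/4 × 1/4 × 1/4 = 3/64
Expected count = 3/64 × 512 = 24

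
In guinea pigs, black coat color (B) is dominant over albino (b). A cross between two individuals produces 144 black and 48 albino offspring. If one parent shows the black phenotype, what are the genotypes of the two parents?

Observed offspring: 144 black, 48 albino
The observed ratio simplifies to 3:1. Albino (bb) offspring appear, so each parent must contribute one b allele. The parent stated to show black carries B, so it is Bb. The other parent is then either Bb or bb: Bb × bb would give a 1:1 split, whereas Bb × Bb gives 3:1 — matching the data. So both parents are heterozygous (Bb × Bb).
Parent genotypes: Bb × Bb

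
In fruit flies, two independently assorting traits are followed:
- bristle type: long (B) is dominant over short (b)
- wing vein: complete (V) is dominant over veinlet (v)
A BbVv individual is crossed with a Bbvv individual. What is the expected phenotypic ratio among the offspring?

Dihybrid cross BbVv × Bbvv — consider each gene separately:
bristle type: Bb × Bb → 1 BB, 2 Bb, 1 bb → 3 B_ : 1 bb (out of 4)
wing vein: Vv × vv → 2 Vv, 2 vv → 2 V_ : 2 vv (out of 4)
Combine (counts out of 4 × 4 = 16): long/complete (B_V_) = 3×2 = 6; long/veinlet (B_vv) = 3×2 = 6; short/complete (bbV_) = 1×2 = 2; short/veinlet (bbvv) = 1×2 = 2
Phenotype counts (out of 16): 6 long/complete, 6 long/veinlet, 2 short/complete, 2 short/veinlet
Ratio: 3 long/complete : 3 long/veinlet : 1 short/complete : 1 short/veinlet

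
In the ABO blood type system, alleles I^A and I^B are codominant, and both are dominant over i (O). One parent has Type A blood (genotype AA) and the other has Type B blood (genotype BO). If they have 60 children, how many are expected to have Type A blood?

Cross: AA × BO
Possible offspring genotypes: 2 AB, 2 AO
Blood type counts: 2 Type AB, 2 Type A
Probability of Type A: 2/4 = 1/2
Expected count = 1/2 × 60 = 30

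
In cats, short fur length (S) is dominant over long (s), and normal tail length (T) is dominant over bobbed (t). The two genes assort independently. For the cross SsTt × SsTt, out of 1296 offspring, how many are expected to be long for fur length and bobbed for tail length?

Dihybrid cross SsTt × SsTt — consider each gene separately:
fur length: Ss × Ss → 1 SS, 2 Ss, 1 ss → 3 S_ : 1 ss (out of 4)
tail length: Tt × Tt → 1 TT, 2 Tt, 1 tt → 3 T_ : 1 tt (out of 4)
Looking for: long (ss) and bobbed (tt)
P(long) = 1/4, P(bobbed) = 1/4
P(both) = 1/4 × 1/4 = 1/16
Expected count = 1/16 × 1296 = 81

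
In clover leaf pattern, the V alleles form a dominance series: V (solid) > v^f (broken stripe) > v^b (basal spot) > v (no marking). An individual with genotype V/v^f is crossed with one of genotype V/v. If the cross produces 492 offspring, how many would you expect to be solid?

Cross: V/v^f × V/v
Allele dominance: V > v^f > v^b > v
Offspring genotypes: 1 V/V, 1 V/v, 1 V/v^f, 1 v^f/v
Phenotype counts: 3 solid, 1 broken stripe
solid: 3 out of 4 → fraction 3/4
Expected count = 3/4 × 492 = 369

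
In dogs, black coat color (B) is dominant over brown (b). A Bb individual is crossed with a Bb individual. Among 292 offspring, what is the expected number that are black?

Punnett square for Bb × Bb:
Offspring genotypes: 1 BB, 2 Bb, 1 bb
black: 3, brown: 1
black: 3 out of 4 → fraction 3/4
Expected count = 3/4 × 292 = 219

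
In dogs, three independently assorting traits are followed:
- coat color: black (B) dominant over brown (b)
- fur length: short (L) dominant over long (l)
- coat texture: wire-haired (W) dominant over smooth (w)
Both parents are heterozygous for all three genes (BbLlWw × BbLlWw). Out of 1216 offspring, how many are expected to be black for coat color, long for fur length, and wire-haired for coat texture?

Trihybrid cross: BbLlWw × BbLlWw
Each trait segregates independently with a 3:1 phenotypic ratio, so each gene contributes 3/4 (dominant) or 1/4 (recessive).
Target: black (coat color), long (fur length), wire-haired (coat texture)
Probability = product of independent per-trait probabilities
= 3/4 × 1/4 × 3/4 = 9/64
Expected count = 9/64 × 1216 = 171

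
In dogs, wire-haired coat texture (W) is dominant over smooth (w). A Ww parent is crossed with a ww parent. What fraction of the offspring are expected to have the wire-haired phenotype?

Punnett square for Ww × ww:
Offspring genotypes: 2 Ww, 2 ww
Total offspring: 4
Count with target: 2
Probability: 2/4 = 1/2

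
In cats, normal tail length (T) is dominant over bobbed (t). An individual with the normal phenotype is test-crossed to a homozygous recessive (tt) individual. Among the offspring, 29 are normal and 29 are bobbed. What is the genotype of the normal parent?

Test cross: ? × tt
Offspring: 29 normal, 29 bobbed — approximately 1:1.
A 1:1 ratio in a test cross indicates the unknown parent is heterozygous (Tt).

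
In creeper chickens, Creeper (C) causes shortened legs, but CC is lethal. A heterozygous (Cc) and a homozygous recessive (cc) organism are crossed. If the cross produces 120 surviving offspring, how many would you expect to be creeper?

Cross: Cc × cc
Punnett square offspring (before lethality): 2 Cc, 2 cc
No CC offspring are produced in this cross.
creeper: 2 out of 4 → fraction 1/2
Expected count = 1/2 × 120 = 60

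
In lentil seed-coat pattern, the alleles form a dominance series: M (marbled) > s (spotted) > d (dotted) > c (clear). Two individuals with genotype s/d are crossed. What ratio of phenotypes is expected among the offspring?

Cross: s/d × s/d
Allele dominance: M > s > d > c
Offspring genotypes: 1 s/s, 2 s/d, 1 d/d
Phenotype counts: 3 spotted, 1 dotted
Ratio: 3 spotted : 1 dotted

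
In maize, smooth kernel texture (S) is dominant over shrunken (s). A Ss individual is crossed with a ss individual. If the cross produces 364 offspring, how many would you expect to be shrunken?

Punnett square for Ss × ss:
Offspring genotypes: 2 Ss, 2 ss
smooth: 2, shrunken: 2
shrunken: 2 out of 4 → fraction 1/2
Expected count = 1/2 × 364 = 182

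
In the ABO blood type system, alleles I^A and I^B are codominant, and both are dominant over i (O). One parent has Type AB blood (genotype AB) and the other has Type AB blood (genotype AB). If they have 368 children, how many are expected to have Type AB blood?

Cross: AB × AB
Possible offspring genotypes: 1 AA, 2 AB, 1 BB
Blood type counts: 1 Type A, 2 Type AB, 1 Type B
Probability of Type AB: 2/4 = 1/2
Expected count = 1/2 × 368 = 184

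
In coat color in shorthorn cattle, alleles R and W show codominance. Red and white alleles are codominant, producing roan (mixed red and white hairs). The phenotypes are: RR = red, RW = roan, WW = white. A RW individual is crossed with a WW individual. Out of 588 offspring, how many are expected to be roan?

Punnett square for RW × WW:
Offspring genotypes: 2 RW, 2 WW
Phenotype counts: 2 roan, 2 white
roan: 2 out of 4 → fraction 1/2
Expected count = 1/2 × 588 = 294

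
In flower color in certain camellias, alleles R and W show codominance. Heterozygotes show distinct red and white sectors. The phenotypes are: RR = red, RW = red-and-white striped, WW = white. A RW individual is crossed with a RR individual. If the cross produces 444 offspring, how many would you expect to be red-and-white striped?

Punnett square for RW × RR:
Offspring genotypes: 2 RR, 2 RW
Phenotype counts: 2 red, 2 red-and-white striped
red-and-white striped: 2 out of 4 → fraction 1/2
Expected count = 1/2 × 444 = 222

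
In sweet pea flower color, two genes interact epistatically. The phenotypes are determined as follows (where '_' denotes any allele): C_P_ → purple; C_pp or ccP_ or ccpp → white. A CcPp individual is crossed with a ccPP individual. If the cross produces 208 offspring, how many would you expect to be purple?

Cross: CcPp × ccPP — consider each gene separately:
C gene: Cc × cc → 2 Cc, 2 cc → 2 C_ : 2 cc (out of 4)
P gene: Pp × PP → 2 PP, 2 Pp → 4 P_ (out of 4)
Genotype classes (out of 4 × 4 = 16): C_P_ = 2×4 = 8; ccP_ = 2×4 = 8
Apply the phenotype rules: C_P_ (8) → purple; ccP_ (8) → white
Phenotype counts (out of 16): 8 purple, 8 white
purple: 8 out of 16 → fraction 1/2
Expected count = 1/2 × 208 = 104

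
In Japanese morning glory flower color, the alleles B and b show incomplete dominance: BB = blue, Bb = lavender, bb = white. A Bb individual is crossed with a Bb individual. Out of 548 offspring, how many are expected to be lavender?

Punnett square for Bb × Bb:
Offspring genotypes: 1 BB, 2 Bb, 1 bb
Phenotype counts: 1 blue, 2 lavender, 1 white
lavender: 2 out of 4 → fraction 1/2
Expected count = 1/2 × 548 = 274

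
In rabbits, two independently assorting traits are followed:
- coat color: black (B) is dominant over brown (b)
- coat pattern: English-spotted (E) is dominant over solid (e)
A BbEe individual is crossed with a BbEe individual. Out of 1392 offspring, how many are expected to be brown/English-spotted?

Dihybrid cross BbEe × BbEe — consider each gene separately:
coat color: Bb × Bb → 1 BB, 2 Bb, 1 bb → 3 B_ : 1 bb (out of 4)
coat pattern: Ee × Ee → 1 EE, 2 Ee, 1 ee → 3 E_ : 1 ee (out of 4)
Combine (counts out of 4 × 4 = 16): black/English-spotted (B_E_) = 3×3 = 9; black/solid (B_ee) = 3×1 = 3; brown/English-spotted (bbE_) = 1×3 = 3; brown/solid (bbee) = 1×1 = 1
Phenotype counts (out of 16): 9 black/English-spotted, 3 black/solid, 3 brown/English-spotted, 1 brown/solid
brown/English-spotted: 3 out of 16 → fraction 3/16
Expected count = 3/16 × 1392 = 261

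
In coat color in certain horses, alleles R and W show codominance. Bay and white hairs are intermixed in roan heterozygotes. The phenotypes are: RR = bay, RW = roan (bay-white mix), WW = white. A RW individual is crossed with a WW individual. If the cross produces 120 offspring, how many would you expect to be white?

Punnett square for RW × WW:
Offspring genotypes: 2 RW, 2 WW
Phenotype counts: 2 roan (bay-white mix), 2 white
white: 2 out of 4 → fraction 1/2
Expected count = 1/2 × 120 = 60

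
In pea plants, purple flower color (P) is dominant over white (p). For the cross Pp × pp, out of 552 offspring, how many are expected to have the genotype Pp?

Punnett square for Pp × pp:
Offspring genotypes: 2 Pp, 2 pp
Total offspring: 4
Count with target: 2
Probability: 2/4 = 1/2
Expected count = 1/2 × 552 = 276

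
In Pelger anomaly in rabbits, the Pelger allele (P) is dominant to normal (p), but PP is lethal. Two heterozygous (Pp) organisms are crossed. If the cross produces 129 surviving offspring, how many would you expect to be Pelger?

Cross: Pp × Pp
Punnett square offspring (before lethality): 1 PP, 2 Pp, 1 pp
The PP genotype is lethal (embryos die); surviving offspring: 2 Pp, 1 pp
Pelger: 2 out of 3 → fraction 2/3
Expected count = 2/3 × 129 = 86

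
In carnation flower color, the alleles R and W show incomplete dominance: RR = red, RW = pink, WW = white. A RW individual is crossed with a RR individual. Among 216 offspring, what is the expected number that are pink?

Punnett square for RW × RR:
Offspring genotypes: 2 RR, 2 RW
Phenotype counts: 2 red, 2 pink
pink: 2 out of 4 → fraction 1/2
Expected count = 1/2 × 216 = 108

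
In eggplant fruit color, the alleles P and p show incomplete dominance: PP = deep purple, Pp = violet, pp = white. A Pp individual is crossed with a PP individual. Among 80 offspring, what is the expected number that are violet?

Punnett square for Pp × PP:
Offspring genotypes: 2 PP, 2 Pp
Phenotype counts: 2 deep purple, 2 violet
violet: 2 out of 4 → fraction 1/2
Expected count = 1/2 × 80 = 40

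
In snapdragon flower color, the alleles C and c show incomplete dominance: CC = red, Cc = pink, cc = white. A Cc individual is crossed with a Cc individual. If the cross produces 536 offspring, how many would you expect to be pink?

Punnett square for Cc × Cc:
Offspring genotypes: 1 CC, 2 Cc, 1 cc
Phenotype counts: 1 red, 2 pink, 1 white
pink: 2 out of 4 → fraction 1/2
Expected count = 1/2 × 536 = 268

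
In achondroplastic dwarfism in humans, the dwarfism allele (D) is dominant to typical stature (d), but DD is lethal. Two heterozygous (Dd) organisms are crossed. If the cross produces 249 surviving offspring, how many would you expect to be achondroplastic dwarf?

Cross: Dd × Dd
Punnett square offspring (before lethality): 1 DD, 2 Dd, 1 dd
The DD genotype is lethal (embryos die); surviving offspring: 2 Dd, 1 dd
achondroplastic dwarf: 2 out of 3 → fraction 2/3
Expected count = 2/3 × 249 = 166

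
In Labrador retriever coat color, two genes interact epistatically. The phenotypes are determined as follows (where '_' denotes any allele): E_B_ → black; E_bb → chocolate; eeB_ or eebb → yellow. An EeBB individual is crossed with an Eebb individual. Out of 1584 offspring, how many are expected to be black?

Cross: EeBB × Eebb — consider each gene separately:
E gene: Ee × Ee → 1 EE, 2 Ee, 1 ee → 3 E_ : 1 ee (out of 4)
B gene: BB × bb → 4 Bb → 4 B_ (out of 4)
Genotype classes (out of 4 × 4 = 16): E_B_ = 3×4 = 12; eeB_ = 1×4 = 4
Apply the phenotype rules: E_B_ (12) → black; eeB_ (4) → yellow
Phenotype counts (out of 16): 12 black, 4 yellow
black: 12 out of 16 → fraction 3/4
Expected count = 3/4 × 1584 = 1188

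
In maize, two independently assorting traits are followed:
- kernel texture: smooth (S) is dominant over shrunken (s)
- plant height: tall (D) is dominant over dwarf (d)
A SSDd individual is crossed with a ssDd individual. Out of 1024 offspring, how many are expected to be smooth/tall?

Dihybrid cross SSDd × ssDd — consider each gene separately:
kernel texture: SS × ss → 4 Ss → 4 S_ (out of 4)
plant height: Dd × Dd → 1 DD, 2 Dd, 1 dd → 3 D_ : 1 dd (out of 4)
Combine (counts out of 4 × 4 = 16): smooth/tall (S_D_) = 4×3 = 12; smooth/dwarf (S_dd) = 4×1 = 4
Phenotype counts (out of 16): 12 smooth/tall, 4 smooth/dwarf
smooth/tall: 12 out of 16 → fraction 3/4
Expected count = 3/4 × 1024 = 768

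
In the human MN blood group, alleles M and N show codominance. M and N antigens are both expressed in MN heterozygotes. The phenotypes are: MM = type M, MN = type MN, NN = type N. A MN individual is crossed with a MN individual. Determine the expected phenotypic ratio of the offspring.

Punnett square for MN × MN:
Offspring genotypes: 1 MM, 2 MN, 1 NN
Phenotype counts: 1 type M, 2 type MN, 1 type N
Ratio: 1 type M : 2 type MN : 1 type N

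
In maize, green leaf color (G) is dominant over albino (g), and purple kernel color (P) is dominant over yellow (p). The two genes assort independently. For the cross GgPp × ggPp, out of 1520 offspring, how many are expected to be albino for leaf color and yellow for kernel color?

Dihybrid cross GgPp × ggPp — consider each gene separately:
leaf color: Gg × gg → 2 Gg, 2 gg → 2 G_ : 2 gg (out of 4)
kernel color: Pp × Pp → 1 PP, 2 Pp, 1 pp → 3 P_ : 1 pp (out of 4)
Looking for: albino (gg) and yellow (pp)
P(albino) = 2/4, P(yellow) = 1/4
P(both) = 2/4 × 1/4 = 2/16 = 1/8
Expected count = 1/8 × 1520 = 190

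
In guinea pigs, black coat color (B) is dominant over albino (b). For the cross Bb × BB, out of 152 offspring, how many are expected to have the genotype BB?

Punnett square for Bb × BB:
Offspring genotypes: 2 BB, 2 Bb
Total offspring: 4
Count with target: 2
Probability: 2/4 = 1/2
Expected count = 1/2 × 152 = 76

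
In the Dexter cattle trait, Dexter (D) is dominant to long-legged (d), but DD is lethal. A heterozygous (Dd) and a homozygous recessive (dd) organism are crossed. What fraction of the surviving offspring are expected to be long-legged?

Cross: Dd × dd
Punnett square offspring (before lethality): 2 Dd, 2 dd
No DD offspring are produced in this cross.
long-legged: 2 out of 4
Probability: 2/4 = 1/2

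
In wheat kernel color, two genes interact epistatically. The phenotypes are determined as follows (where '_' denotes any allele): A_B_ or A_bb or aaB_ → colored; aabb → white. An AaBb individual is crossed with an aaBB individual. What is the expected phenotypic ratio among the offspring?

Cross: AaBb × aaBB — consider each gene separately:
A gene: Aa × aa → 2 Aa, 2 aa → 2 A_ : 2 aa (out of 4)
B gene: Bb × BB → 2 BB, 2 Bb → 4 B_ (out of 4)
Genotype classes (out of 4 × 4 = 16): A_B_ = 2×4 = 8; aaB_ = 2×4 = 8
Apply the phenotype rules: A_B_ (8) + aaB_ (8) → colored
Phenotype counts (out of 16): 16 colored
Ratio: all colored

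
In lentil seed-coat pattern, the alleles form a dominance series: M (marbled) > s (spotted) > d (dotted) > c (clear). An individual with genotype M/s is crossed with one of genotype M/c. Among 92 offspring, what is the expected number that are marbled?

Cross: M/s × M/c
Allele dominance: M > s > d > c
Offspring genotypes: 1 M/M, 1 M/c, 1 M/s, 1 s/c
Phenotype counts: 3 marbled, 1 spotted
marbled: 3 out of 4 → fraction 3/4
Expected count = 3/4 × 92 = 69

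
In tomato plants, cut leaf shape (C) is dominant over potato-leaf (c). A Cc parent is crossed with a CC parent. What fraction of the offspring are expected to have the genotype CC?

Punnett square for Cc × CC:
Offspring genotypes: 2 CC, 2 Cc
Total offspring: 4
Count with target: 2
Probability: 2/4 = 1/2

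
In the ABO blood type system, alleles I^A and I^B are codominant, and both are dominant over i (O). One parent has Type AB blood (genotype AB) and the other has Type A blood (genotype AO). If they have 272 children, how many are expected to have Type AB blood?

Cross: AB × AO
Possible offspring genotypes: 1 AA, 1 AO, 1 AB, 1 BO
Blood type counts: 2 Type A, 1 Type AB, 1 Type B
Probability of Type AB: 1/4
Expected count = 1/4 × 272 = 68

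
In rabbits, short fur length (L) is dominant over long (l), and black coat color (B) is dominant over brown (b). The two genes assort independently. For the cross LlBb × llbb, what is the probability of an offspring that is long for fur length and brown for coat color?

Dihybrid cross LlBb × llbb — consider each gene separately:
fur length: Ll × ll → 2 Ll, 2 ll → 2 L_ : 2 ll (out of 4)
coat color: Bb × bb → 2 Bb, 2 bb → 2 B_ : 2 bb (out of 4)
Looking for: long (ll) and brown (bb)
P(long) = 2/4, P(brown) = 2/4
P(both) = 2/4 × 2/4 = 4/16 = 1/4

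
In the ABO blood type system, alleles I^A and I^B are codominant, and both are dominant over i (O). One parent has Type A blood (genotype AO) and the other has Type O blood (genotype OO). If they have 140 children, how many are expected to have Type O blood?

Cross: AO × OO
Possible offspring genotypes: 2 AO, 2 OO
Blood type counts: 2 Type A, 2 Type O
Probability of Type O: 2/4 = 1/2
Expected count = 1/2 × 140 = 70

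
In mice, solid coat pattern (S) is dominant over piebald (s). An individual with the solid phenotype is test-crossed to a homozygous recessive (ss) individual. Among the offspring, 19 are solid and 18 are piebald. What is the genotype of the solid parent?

Test cross: ? × ss
Offspring: 19 solid, 18 piebald — approximately 1:1.
A 1:1 ratio in a test cross indicates the unknown parent is heterozygous (Ss).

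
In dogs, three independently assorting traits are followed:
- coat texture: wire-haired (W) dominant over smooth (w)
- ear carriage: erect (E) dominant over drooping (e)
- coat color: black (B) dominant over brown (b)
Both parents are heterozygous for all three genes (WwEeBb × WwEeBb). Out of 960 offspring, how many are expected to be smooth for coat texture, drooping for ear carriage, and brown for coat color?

Trihybrid cross: WwEeBb × WwEeBb
Each trait segregates independently with a 3:1 phenotypic ratio, so each gene contributes 3/4 (dominant) or 1/4 (recessive).
Target: smooth (coat texture), drooping (ear carriage), brown (coat color)
Probability = product of independent per-trait probabilities
= 1/4 × 1/4 × 1/4 = 1/64
Expected count = 1/64 × 960 = 15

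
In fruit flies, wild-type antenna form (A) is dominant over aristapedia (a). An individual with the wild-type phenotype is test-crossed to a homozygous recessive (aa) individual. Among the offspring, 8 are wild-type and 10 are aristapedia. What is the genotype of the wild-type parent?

Test cross: ? × aa
Offspring: 8 wild-type, 10 aristapedia — approximately 1:1.
A 1:1 ratio in a test cross indicates the unknown parent is heterozygous (Aa).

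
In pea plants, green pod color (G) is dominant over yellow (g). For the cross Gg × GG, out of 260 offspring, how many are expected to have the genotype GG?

Punnett square for Gg × GG:
Offspring genotypes: 2 GG, 2 Gg
Total offspring: 4
Count with target: 2
Probability: 2/4 = 1/2
Expected count = 1/2 × 260 = 130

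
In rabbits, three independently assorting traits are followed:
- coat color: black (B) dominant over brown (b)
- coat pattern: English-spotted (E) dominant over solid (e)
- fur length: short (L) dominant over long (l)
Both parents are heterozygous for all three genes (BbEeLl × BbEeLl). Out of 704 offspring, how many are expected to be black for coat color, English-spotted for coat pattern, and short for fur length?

Trihybrid cross: BbEeLl × BbEeLl
Each trait segregates independently with a 3:1 phenotypic ratio, so each gene contributes 3/4 (dominant) or 1/4 (recessive).
Target: black (coat color), English-spotted (coat pattern), short (fur length)
Probability = product of independent per-trait probabilities
= 3/4 × 3/4 × 3/4 = 27/64
Expected count = 27/64 × 704 = 297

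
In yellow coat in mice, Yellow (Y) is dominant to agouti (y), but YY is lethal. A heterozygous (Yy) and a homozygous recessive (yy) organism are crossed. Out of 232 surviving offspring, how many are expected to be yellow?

Cross: Yy × yy
Punnett square offspring (before lethality): 2 Yy, 2 yy
No YY offspring are produced in this cross.
yellow: 2 out of 4 → fraction 1/2
Expected count = 1/2 × 232 = 116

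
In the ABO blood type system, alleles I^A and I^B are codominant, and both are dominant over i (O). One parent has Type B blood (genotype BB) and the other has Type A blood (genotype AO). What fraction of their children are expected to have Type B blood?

Cross: BB × AO
Possible offspring genotypes: 2 AB, 2 BO
Blood type counts: 2 Type AB, 2 Type B
Probability of Type B: 2/4 = 1/2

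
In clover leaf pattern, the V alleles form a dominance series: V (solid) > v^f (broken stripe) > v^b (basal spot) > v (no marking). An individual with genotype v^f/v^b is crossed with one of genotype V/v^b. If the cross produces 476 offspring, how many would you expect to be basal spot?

Cross: v^f/v^b × V/v^b
Allele dominance: V > v^f > v^b > v
Offspring genotypes: 1 V/v^f, 1 v^f/v^b, 1 V/v^b, 1 v^b/v^b
Phenotype counts: 2 solid, 1 broken stripe, 1 basal spot
basal spot: 1 out of 4 → fraction 1/4
Expected count = 1/4 × 476 = 119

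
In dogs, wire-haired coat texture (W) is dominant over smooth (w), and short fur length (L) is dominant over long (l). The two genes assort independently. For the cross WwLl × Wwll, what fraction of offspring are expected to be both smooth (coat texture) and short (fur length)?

Dihybrid cross WwLl × Wwll — consider each gene separately:
coat texture: Ww × Ww → 1 WW, 2 Ww, 1 ww → 3 W_ : 1 ww (out of 4)
fur length: Ll × ll → 2 Ll, 2 ll → 2 L_ : 2 ll (out of 4)
Looking for: smooth (ww) and short (L_)
P(smooth) = 1/4, P(short) = 2/4
P(both) = 1/4 × 2/4 = 2/16 = 1/8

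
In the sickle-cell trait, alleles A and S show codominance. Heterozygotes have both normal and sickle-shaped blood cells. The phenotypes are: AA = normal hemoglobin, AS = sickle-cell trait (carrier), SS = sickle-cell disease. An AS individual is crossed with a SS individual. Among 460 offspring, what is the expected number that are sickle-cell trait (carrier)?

Punnett square for AS × SS:
Offspring genotypes: 2 AS, 2 SS
Phenotype counts: 2 sickle-cell trait (carrier), 2 sickle-cell disease
sickle-cell trait (carrier): 2 out of 4 → fraction 1/2
Expected count = 1/2 × 460 = 230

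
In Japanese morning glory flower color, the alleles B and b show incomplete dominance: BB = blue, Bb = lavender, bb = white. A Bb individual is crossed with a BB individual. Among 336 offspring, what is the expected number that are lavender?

Punnett square for Bb × BB:
Offspring genotypes: 2 BB, 2 Bb
Phenotype counts: 2 blue, 2 lavender
lavender: 2 out of 4 → fraction 1/2
Expected count = 1/2 × 336 = 168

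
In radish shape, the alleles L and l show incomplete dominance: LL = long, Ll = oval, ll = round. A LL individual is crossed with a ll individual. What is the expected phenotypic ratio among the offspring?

Punnett square for LL × ll:
Offspring genotypes: 4 Ll
Phenotype counts: 4 oval
Ratio: all oval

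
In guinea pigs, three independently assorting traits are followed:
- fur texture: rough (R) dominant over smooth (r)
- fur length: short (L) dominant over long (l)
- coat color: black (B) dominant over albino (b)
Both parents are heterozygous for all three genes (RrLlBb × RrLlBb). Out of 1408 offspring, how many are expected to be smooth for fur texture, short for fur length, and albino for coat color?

Trihybrid cross: RrLlBb × RrLlBb
Each trait segregates independently with a 3:1 phenotypic ratio, so each gene contributes 3/4 (dominant) or 1/4 (recessive).
Target: smooth (fur texture), short (fur length), albino (coat color)
Probability = product of independent per-trait probabilities
= 1/4 × 3/4 × 1/4 = 3/64
Expected count = 3/64 × 1408 = 66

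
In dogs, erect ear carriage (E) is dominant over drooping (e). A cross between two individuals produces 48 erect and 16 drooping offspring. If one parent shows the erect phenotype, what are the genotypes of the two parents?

Observed offspring: 48 erect, 16 drooping
The observed ratio simplifies to 3:1. Drooping (ee) offspring appear, so each parent must contribute one e allele. The parent stated to show erect carries E, so it is Ee. The other parent is then either Ee or ee: Ee × ee would give a 1:1 split, whereas Ee × Ee gives 3:1 — matching the data. So both parents are heterozygous (Ee × Ee).
Parent genotypes: Ee × Ee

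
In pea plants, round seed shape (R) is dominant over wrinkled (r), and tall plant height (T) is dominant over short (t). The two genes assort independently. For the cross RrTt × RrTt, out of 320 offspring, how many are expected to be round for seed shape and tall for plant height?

Dihybrid cross RrTt × RrTt — consider each gene separately:
seed shape: Rr × Rr → 1 RR, 2 Rr, 1 rr → 3 R_ : 1 rr (out of 4)
plant height: Tt × Tt → 1 TT, 2 Tt, 1 tt → 3 T_ : 1 tt (out of 4)
Looking for: round (R_) and tall (T_)
P(round) = 3/4, P(tall) = 3/4
P(both) = 3/4 × 3/4 = 9/16
Expected count = 9/16 × 320 = 180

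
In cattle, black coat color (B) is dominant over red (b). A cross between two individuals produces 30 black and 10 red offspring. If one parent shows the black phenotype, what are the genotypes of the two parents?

Observed offspring: 30 black, 10 red
The observed ratio simplifies to 3:1. Red (bb) offspring appear, so each parent must contribute one b allele. The parent stated to show black carries B, so it is Bb. The other parent is then either Bb or bb: Bb × bb would give a 1:1 split, whereas Bb × Bb gives 3:1 — matching the data. So both parents are heterozygous (Bb × Bb).
Parent genotypes: Bb × Bb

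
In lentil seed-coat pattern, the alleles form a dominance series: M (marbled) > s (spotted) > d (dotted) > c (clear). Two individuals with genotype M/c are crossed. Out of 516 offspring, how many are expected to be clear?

Cross: M/c × M/c
Allele dominance: M > s > d > c
Offspring genotypes: 1 M/M, 2 M/c, 1 c/c
Phenotype counts: 3 marbled, 1 clear
clear: 1 out of 4 → fraction 1/4
Expected count = 1/4 × 516 = 129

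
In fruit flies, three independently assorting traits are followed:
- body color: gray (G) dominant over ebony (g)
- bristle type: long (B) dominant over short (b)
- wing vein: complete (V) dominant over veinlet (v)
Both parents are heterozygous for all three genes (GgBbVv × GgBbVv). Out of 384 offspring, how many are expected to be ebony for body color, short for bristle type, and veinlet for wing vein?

Trihybrid cross: GgBbVv × GgBbVv
Each trait segregates independently with a 3:1 phenotypic ratio, so each gene contributes 3/4 (dominant) or 1/4 (recessive).
Target: ebony (body color), short (bristle type), veinlet (wing vein)
Probability = product of independent per-trait probabilities
= 1/4 × 1/4 × 1/4 = 1/64
Expected count = 1/64 × 384 = 6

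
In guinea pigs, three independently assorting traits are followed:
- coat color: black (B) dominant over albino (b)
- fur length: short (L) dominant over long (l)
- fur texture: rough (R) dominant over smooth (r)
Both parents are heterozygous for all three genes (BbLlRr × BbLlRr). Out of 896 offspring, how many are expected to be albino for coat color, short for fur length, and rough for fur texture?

Trihybrid cross: BbLlRr × BbLlRr
Each trait segregates independently with a 3:1 phenotypic ratio, so each gene contributes 3/4 (dominant) or 1/4 (recessive).
Target: albino (coat color), short (fur length), rough (fur texture)
Probability = product of independent per-trait probabilities
= 1/4 × 3/4 × 3/4 = 9/64
Expected count = 9/64 × 896 = 126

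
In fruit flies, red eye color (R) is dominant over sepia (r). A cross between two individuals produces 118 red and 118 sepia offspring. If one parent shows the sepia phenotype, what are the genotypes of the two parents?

Observed offspring: 118 red, 118 sepia
The observed ratio simplifies to 1:1. One parent shows sepia, so its genotype must be rr. A 1:1 offspring split requires the other parent to be heterozygous (Rr).
Parent genotypes: rr × Rr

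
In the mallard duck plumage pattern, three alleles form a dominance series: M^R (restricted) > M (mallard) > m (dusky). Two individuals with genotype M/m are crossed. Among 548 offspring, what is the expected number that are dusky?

Cross: M/m × M/m
Allele dominance: M^R > M > m
Offspring genotypes: 1 M/M, 2 M/m, 1 m/m
Phenotype counts: 3 mallard, 1 dusky
dusky: 1 out of 4 → fraction 1/4
Expected count = 1/4 × 548 = 137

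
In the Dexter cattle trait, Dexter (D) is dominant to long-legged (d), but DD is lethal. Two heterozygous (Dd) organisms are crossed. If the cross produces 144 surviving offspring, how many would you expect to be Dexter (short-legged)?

Cross: Dd × Dd
Punnett square offspring (before lethality): 1 DD, 2 Dd, 1 dd
The DD genotype is lethal (embryos die); surviving offspring: 2 Dd, 1 dd
Dexter (short-legged): 2 out of 3 → fraction 2/3
Expected count = 2/3 × 144 = 96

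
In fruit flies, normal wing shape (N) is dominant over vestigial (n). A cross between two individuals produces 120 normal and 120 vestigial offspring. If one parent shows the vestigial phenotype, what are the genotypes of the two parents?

Observed offspring: 120 normal, 120 vestigial
The observed ratio simplifies to 1:1. One parent shows vestigial, so its genotype must be nn. A 1:1 offspring split requires the other parent to be heterozygous (Nn).
Parent genotypes: nn × Nn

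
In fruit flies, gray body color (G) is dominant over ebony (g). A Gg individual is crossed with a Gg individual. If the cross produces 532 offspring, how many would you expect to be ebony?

Punnett square for Gg × Gg:
Offspring genotypes: 1 GG, 2 Gg, 1 gg
gray: 3, ebony: 1
ebony: 1 out of 4 → fraction 1/4
Expected count = 1/4 × 532 = 133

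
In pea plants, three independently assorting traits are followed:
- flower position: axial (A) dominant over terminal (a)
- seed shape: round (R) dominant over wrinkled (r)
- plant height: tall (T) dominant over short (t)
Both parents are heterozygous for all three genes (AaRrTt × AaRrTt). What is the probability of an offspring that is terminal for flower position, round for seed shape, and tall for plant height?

Trihybrid cross: AaRrTt × AaRrTt
Each trait segregates independently with a 3:1 phenotypic ratio, so each gene contributes 3/4 (dominant) or 1/4 (recessive).
Target: terminal (flower position), round (seed shape), tall (plant height)
Probability = product of independent per-trait probabilities
= 1/4 × 3/4 × 3/4 = 9/64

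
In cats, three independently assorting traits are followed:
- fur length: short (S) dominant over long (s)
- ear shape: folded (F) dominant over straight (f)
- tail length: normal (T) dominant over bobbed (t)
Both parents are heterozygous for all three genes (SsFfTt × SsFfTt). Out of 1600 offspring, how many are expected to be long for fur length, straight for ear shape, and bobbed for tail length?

Trihybrid cross: SsFfTt × SsFfTt
Each trait segregates independently with a 3:1 phenotypic ratio, so each gene contributes 3/4 (dominant) or 1/4 (recessive).
Target: long (fur length), straight (ear shape), bobbed (tail length)
Probability = product of independent per-trait probabilities
= 1/4 × 1/4 × 1/4 = 1/64
Expected count = 1/64 × 1600 = 25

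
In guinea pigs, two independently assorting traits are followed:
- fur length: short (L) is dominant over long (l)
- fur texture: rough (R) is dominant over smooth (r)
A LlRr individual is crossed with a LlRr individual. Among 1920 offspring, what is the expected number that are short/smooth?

Dihybrid cross LlRr × LlRr — consider each gene separately:
fur length: Ll × Ll → 1 LL, 2 Ll, 1 ll → 3 L_ : 1 ll (out of 4)
fur texture: Rr × Rr → 1 RR, 2 Rr, 1 rr → 3 R_ : 1 rr (out of 4)
Combine (counts out of 4 × 4 = 16): short/rough (L_R_) = 3×3 = 9; short/smooth (L_rr) = 3×1 = 3; long/rough (llR_) = 1×3 = 3; long/smooth (llrr) = 1×1 = 1
Phenotype counts (out of 16): 9 short/rough, 3 short/smooth, 3 long/rough, 1 long/smooth
short/smooth: 3 out of 16 → fraction 3/16
Expected count = 3/16 × 1920 = 360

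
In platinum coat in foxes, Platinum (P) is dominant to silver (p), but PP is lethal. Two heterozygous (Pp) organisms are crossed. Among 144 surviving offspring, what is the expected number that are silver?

Cross: Pp × Pp
Punnett square offspring (before lethality): 1 PP, 2 Pp, 1 pp
The PP genotype is lethal (embryos die); surviving offspring: 2 Pp, 1 pp
silver: 1 out of 3 → fraction 1/3
Expected count = 1/3 × 144 = 48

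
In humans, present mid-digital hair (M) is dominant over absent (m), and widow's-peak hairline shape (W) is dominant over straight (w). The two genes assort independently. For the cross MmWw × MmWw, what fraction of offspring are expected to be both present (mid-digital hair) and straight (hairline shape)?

Dihybrid cross MmWw × MmWw — consider each gene separately:
mid-digital hair: Mm × Mm → 1 MM, 2 Mm, 1 mm → 3 M_ : 1 mm (out of 4)
hairline shape: Ww × Ww → 1 WW, 2 Ww, 1 ww → 3 W_ : 1 ww (out of 4)
Looking for: present (M_) and straight (ww)
P(present) = 3/4, P(straight) = 1/4
P(both) = 3/4 × 1/4 = 3/16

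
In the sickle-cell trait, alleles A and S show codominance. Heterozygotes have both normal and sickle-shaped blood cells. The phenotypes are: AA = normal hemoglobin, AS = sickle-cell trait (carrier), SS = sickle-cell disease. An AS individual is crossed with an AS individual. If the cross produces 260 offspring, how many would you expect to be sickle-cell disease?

Punnett square for AS × AS:
Offspring genotypes: 1 AA, 2 AS, 1 SS
Phenotype counts: 1 normal hemoglobin, 2 sickle-cell trait (carrier), 1 sickle-cell disease
sickle-cell disease: 1 out of 4 → fraction 1/4
Expected count = 1/4 × 260 = 65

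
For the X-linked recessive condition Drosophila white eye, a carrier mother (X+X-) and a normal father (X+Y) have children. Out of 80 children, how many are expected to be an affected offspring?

Cross: X+X- × X+Y
Offspring: 1 X+X+, 1 X+Y, 1 X+X-, 1 X-Y
Probability of an affected offspring: 1/4
Expected count = 1/4 × 80 = 20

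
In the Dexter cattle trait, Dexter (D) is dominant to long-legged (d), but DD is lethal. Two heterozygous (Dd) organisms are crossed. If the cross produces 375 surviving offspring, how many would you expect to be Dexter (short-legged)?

Cross: Dd × Dd
Punnett square offspring (before lethality): 1 DD, 2 Dd, 1 dd
The DD genotype is lethal (embryos die); surviving offspring: 2 Dd, 1 dd
Dexter (short-legged): 2 out of 3 → fraction 2/3
Expected count = 2/3 × 375 = 250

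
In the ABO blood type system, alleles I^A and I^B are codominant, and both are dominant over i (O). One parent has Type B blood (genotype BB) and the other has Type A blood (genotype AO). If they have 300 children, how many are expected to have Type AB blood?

Cross: BB × AO
Possible offspring genotypes: 2 AB, 2 BO
Blood type counts: 2 Type AB, 2 Type B
Probability of Type AB: 2/4 = 1/2
Expected count = 1/2 × 300 = 150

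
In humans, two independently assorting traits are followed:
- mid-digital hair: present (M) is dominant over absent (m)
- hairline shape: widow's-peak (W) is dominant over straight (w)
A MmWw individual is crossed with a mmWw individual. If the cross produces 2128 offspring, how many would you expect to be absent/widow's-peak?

Dihybrid cross MmWw × mmWw — consider each gene separately:
mid-digital hair: Mm × mm → 2 Mm, 2 mm → 2 M_ : 2 mm (out of 4)
hairline shape: Ww × Ww → 1 WW, 2 Ww, 1 ww → 3 W_ : 1 ww (out of 4)
Combine (counts out of 4 × 4 = 16): present/widow's-peak (M_W_) = 2×3 = 6; present/straight (M_ww) = 2×1 = 2; absent/widow's-peak (mmW_) = 2×3 = 6; absent/straight (mmww) = 2×1 = 2
Phenotype counts (out of 16): 6 present/widow's-peak, 2 present/straight, 6 absent/widow's-peak, 2 absent/straight
absent/widow's-peak: 6 out of 16 → fraction 3/8
Expected count = 3/8 × 2128 = 798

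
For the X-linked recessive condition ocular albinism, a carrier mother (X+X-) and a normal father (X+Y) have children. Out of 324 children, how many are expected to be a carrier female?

Cross: X+X- × X+Y
Offspring: 1 X+X+, 1 X+Y, 1 X+X-, 1 X-Y
Probability of a carrier female: 1/4
Expected count = 1/4 × 324 = 81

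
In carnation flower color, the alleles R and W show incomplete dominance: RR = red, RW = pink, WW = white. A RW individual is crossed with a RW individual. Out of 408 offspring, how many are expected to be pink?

Punnett square for RW × RW:
Offspring genotypes: 1 RR, 2 RW, 1 WW
Phenotype counts: 1 red, 2 pink, 1 white
pink: 2 out of 4 → fraction 1/2
Expected count = 1/2 × 408 = 204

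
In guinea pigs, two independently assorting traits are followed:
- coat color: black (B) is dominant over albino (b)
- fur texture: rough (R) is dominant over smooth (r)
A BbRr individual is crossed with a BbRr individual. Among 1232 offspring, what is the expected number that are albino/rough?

Dihybrid cross BbRr × BbRr — consider each gene separately:
coat color: Bb × Bb → 1 BB, 2 Bb, 1 bb → 3 B_ : 1 bb (out of 4)
fur texture: Rr × Rr → 1 RR, 2 Rr, 1 rr → 3 R_ : 1 rr (out of 4)
Combine (counts out of 4 × 4 = 16): black/rough (B_R_) = 3×3 = 9; black/smooth (B_rr) = 3×1 = 3; albino/rough (bbR_) = 1×3 = 3; albino/smooth (bbrr) = 1×1 = 1
Phenotype counts (out of 16): 9 black/rough, 3 black/smooth, 3 albino/rough, 1 albino/smooth
albino/rough: 3 out of 16 → fraction 3/16
Expected count = 3/16 × 1232 = 231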